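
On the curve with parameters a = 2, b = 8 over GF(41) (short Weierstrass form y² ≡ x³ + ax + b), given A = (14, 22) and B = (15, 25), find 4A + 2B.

(4, 11)

First 4A:
Repeated addition: build up to 4A.
2A: tangent at (14, 22): λ = (3·14² + 2)/(2·22) ≡ 16/3. 3⁻¹ ≡ 14 (mod 41), so λ ≡ 16·14 ≡ 19.
  x = λ² - 14 - 14 = 361 - 28 ≡ 5; y = λ·(14 - 5) - 22 ≡ 26. → (5, 26)
3A: (5, 26) + (14, 22). λ = (22 - 26)/(14 - 5) ≡ 37/9 mod 41. 9⁻¹ ≡ 32 (mod 41), so λ ≡ 36.
  x = λ² - 5 - 14 = 1296 - 19 ≡ 6; y = λ·(5 - 6) - 26 ≡ 20. → (6, 20)
4A: (6, 20) + (14, 22). λ = (22 - 20)/(14 - 6) ≡ 2/8 mod 41. 8⁻¹ ≡ 36 (mod 41), so λ ≡ 31.
  x = λ² - 6 - 14 = 961 - 20 ≡ 39; y = λ·(6 - 39) - 20 ≡ 23. → (39, 23)
4A = (39, 23).
Next 2B:
Repeated addition: build up to 2B.
2B: tangent at (15, 25): λ = (3·15² + 2)/(2·25) ≡ 21/9. 9⁻¹ ≡ 32 (mod 41), so λ ≡ 21·32 ≡ 16.
  x = λ² - 15 - 15 = 256 - 30 ≡ 21; y = λ·(15 - 21) - 25 ≡ 2. → (21, 2)
2B = (21, 2).
Finally 4A + 2B:
(39, 23) + (21, 2). λ = (2 - 23)/(21 - 39) ≡ 20/23 mod 41. 23⁻¹ ≡ 25 (mod 41), so λ ≡ 8.
  x = λ² - 39 - 21 = 64 - 60 ≡ 4; y = λ·(39 - 4) - 23 ≡ 11. → (4, 11)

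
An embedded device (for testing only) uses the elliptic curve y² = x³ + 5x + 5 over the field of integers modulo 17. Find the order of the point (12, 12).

2P: tangent at (12, 12): λ = (3·12² + 5)/(2·12) ≡ 12/7. 7⁻¹ ≡ 5 (mod 17), so λ ≡ 12·5 ≡ 9.
  x = λ² - 12 - 12 = 81 - 24 ≡ 6; y = λ·(12 - 6) - 12 ≡ 8. → (6, 8)
3P: (6, 8) + (12, 12). λ = (12 - 8)/(12 - 6) ≡ 4/6 mod 17. 6⁻¹ ≡ 3 (mod 17) since 6·3 = 18 ≡ 1, so λ ≡ 12.
  x = λ² - 6 - 12 = 144 - 18 ≡ 7; y = λ·(6 - 7) - 8 ≡ 14. → (7, 14)
4P: (7, 14) + (12, 12). λ = (12 - 14)/(12 - 7) ≡ 15/5 mod 17. 5⁻¹ ≡ 7 (mod 17) since 5·7 = 35 ≡ 1, so λ ≡ 3.
  x = λ² - 7 - 12 = 9 - 19 ≡ 7; y = λ·(7 - 7) - 14 ≡ 3. → (7, 3)
5P: (7, 3) + (12, 12). λ = (12 - 3)/(12 - 7) ≡ 9/5 mod 17. 5⁻¹ ≡ 7 (mod 17), so λ ≡ 12.
  x = λ² - 7 - 12 = 144 - 19 ≡ 6; y = λ·(7 - 6) - 3 ≡ 9. → (6, 9)
6P: (6, 9) + (12, 12). λ = (12 - 9)/(12 - 6) ≡ 3/6 mod 17. 6⁻¹ ≡ 3 (mod 17), so λ ≡ 9.
  x = λ² - 6 - 12 = 81 - 18 ≡ 12; y = λ·(6 - 12) - 9 ≡ 5. → (12, 5)
7P: (12, 5) + (12, 12): same x and y₁ ≡ -y₂, so the sum is 𝒪.
7P = 𝒪, so the order is 7.

7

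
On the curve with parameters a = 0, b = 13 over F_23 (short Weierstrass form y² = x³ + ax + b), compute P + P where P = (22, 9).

(18, 7)

tangent at (22, 9): λ = (3·22² + 0)/(2·9) ≡ 3/18. 18⁻¹ ≡ 9 (mod 23) since 18·9 = 162 ≡ 1, so λ ≡ 3·9 ≡ 4.
  x = λ² - 22 - 22 = 16 - 44 ≡ 18; y = λ·(22 - 18) - 9 ≡ 7. → (18, 7)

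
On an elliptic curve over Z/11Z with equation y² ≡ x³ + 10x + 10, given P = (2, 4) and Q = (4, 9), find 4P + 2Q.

First 4P:
Repeated addition: build up to 4P.
2P: tangent at (2, 4): λ = (3·2² + 10)/(2·4) ≡ 0/8. 8⁻¹ ≡ 7 (mod 11) since 8·7 = 56 ≡ 1, so λ ≡ 0·7 ≡ 0.
  x = λ² - 2 - 2 = 0 - 4 ≡ 7; y = λ·(2 - 7) - 4 ≡ 7. → (7, 7)
3P: (7, 7) + (2, 4). λ = (4 - 7)/(2 - 7) ≡ 8/6 mod 11. 6⁻¹ ≡ 2 (mod 11), so λ ≡ 5.
  x = λ² - 7 - 2 = 25 - 9 ≡ 5; y = λ·(7 - 5) - 7 ≡ 3. → (5, 3)
4P: (5, 3) + (2, 4). λ = (4 - 3)/(2 - 5) ≡ 1/8 mod 11. 8⁻¹ ≡ 7 (mod 11), so λ ≡ 7.
  x = λ² - 5 - 2 = 49 - 7 ≡ 9; y = λ·(5 - 9) - 3 ≡ 2. → (9, 2)
4P = (9, 2).
Next 2Q:
Repeated addition: build up to 2Q.
2Q: tangent at (4, 9): λ = (3·4² + 10)/(2·9) ≡ 3/7. 7⁻¹ ≡ 8 (mod 11), so λ ≡ 3·8 ≡ 2.
  x = λ² - 4 - 4 = 4 - 8 ≡ 7; y = λ·(4 - 7) - 9 ≡ 7. → (7, 7)
2Q = (7, 7).
Finally 4P + 2Q:
(9, 2) + (7, 7). λ = (7 - 2)/(7 - 9) ≡ 5/9 mod 11. 9⁻¹ ≡ 5 (mod 11), so λ ≡ 3.
  x = λ² - 9 - 7 = 9 - 16 ≡ 4; y = λ·(9 - 4) - 2 ≡ 2. → (4, 2)

(4, 2)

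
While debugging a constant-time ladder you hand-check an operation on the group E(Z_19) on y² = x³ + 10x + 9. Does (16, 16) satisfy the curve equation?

y² = 16² ≡ 9; x³ + 10x + 9 = 4265 ≡ 9 (mod 19). 9 = 9.

yes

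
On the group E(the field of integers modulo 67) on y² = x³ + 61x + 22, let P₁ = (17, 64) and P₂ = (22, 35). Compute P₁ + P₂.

(17, 64) + (22, 35). λ = (35 - 64)/(22 - 17) ≡ 38/5 mod 67. 5⁻¹ ≡ 27 (mod 67), so λ ≡ 21.
  x = λ² - 17 - 22 = 441 - 39 ≡ 0; y = λ·(17 - 0) - 64 ≡ 25. → (0, 25)

(0, 25)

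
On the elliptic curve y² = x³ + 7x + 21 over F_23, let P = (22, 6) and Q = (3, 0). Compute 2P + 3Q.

First 2P:
Repeated addition: build up to 2P.
2P: tangent at (22, 6): λ = (3·22² + 7)/(2·6) ≡ 10/12. 12⁻¹ ≡ 2 (mod 23) since 12·2 = 24 ≡ 1, so λ ≡ 10·2 ≡ 20.
  x = λ² - 22 - 22 = 400 - 44 ≡ 11; y = λ·(22 - 11) - 6 ≡ 7. → (11, 7)
2P = (11, 7).
Next 3Q:
Repeated addition: build up to 3Q.
2Q: (3, 0) + (3, 0): same x and y₁ ≡ -y₂, so the sum is O.
3Q: O + (3, 0) = (3, 0) (identity).
3Q = (3, 0).
Finally 2P + 3Q:
(11, 7) + (3, 0). λ = (0 - 7)/(3 - 11) ≡ 16/15 mod 23. 15⁻¹ ≡ 20 (mod 23) since 15·20 = 300 ≡ 1, so λ ≡ 21.
  x = λ² - 11 - 3 = 441 - 14 ≡ 13; y = λ·(11 - 13) - 7 ≡ 20. → (13, 20)

(13, 20)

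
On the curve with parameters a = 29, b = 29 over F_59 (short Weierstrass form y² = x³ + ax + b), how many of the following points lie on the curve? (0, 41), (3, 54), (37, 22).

3

(0, 41): 41² ≡ 29, rhs ≡ 29 → on.
(3, 54): 54² ≡ 25, rhs ≡ 25 → on.
(37, 22): 22² ≡ 12, rhs ≡ 12 → on.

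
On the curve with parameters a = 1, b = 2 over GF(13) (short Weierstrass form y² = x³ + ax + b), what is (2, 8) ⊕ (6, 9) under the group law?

(1, 2)

(2, 8) + (6, 9). λ = (9 - 8)/(6 - 2) ≡ 1/4 mod 13. 4⁻¹ ≡ 10 (mod 13) since 4·10 = 40 ≡ 1, so λ ≡ 10.
  x = λ² - 2 - 6 = 100 - 8 ≡ 1; y = λ·(2 - 1) - 8 ≡ 2. → (1, 2)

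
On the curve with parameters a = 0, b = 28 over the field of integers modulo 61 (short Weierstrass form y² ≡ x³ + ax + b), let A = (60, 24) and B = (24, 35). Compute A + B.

(60, 24) + (24, 35). λ = (35 - 24)/(24 - 60) ≡ 11/25 mod 61. 25⁻¹ ≡ 22 (mod 61), so λ ≡ 59.
  x = λ² - 60 - 24 = 3481 - 84 ≡ 42; y = λ·(60 - 42) - 24 ≡ 1. → (42, 1)

(42, 1)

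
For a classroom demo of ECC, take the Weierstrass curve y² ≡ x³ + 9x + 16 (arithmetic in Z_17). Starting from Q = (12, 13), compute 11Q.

Repeated addition: build up to 11Q.
2Q: tangent at (12, 13): λ = (3·12² + 9)/(2·13) ≡ 16/9. 9⁻¹ ≡ 2 (mod 17), so λ ≡ 16·2 ≡ 15.
  x = λ² - 12 - 12 = 225 - 24 ≡ 14; y = λ·(12 - 14) - 13 ≡ 8. → (14, 8)
3Q: (14, 8) + (12, 13). λ = (13 - 8)/(12 - 14) ≡ 5/15 mod 17. 15⁻¹ ≡ 8 (mod 17) since 15·8 = 120 ≡ 1, so λ ≡ 6.
  x = λ² - 14 - 12 = 36 - 26 ≡ 10; y = λ·(14 - 10) - 8 ≡ 16. → (10, 16)
4Q: (10, 16) + (12, 13). λ = (13 - 16)/(12 - 10) ≡ 14/2 mod 17. 2⁻¹ ≡ 9 (mod 17), so λ ≡ 7.
  x = λ² - 10 - 12 = 49 - 22 ≡ 10; y = λ·(10 - 10) - 16 ≡ 1. → (10, 1)
5Q: (10, 1) + (12, 13). λ = (13 - 1)/(12 - 10) ≡ 12/2 mod 17. 2⁻¹ ≡ 9 (mod 17) since 2·9 = 18 ≡ 1, so λ ≡ 6.
  x = λ² - 10 - 12 = 36 - 22 ≡ 14; y = λ·(10 - 14) - 1 ≡ 9. → (14, 9)
6Q: (14, 9) + (12, 13). λ = (13 - 9)/(12 - 14) ≡ 4/15 mod 17. 15⁻¹ ≡ 8 (mod 17) since 15·8 = 120 ≡ 1, so λ ≡ 15.
  x = λ² - 14 - 12 = 225 - 26 ≡ 12; y = λ·(14 - 12) - 9 ≡ 4. → (12, 4)
7Q: (12, 4) + (12, 13): same x and y₁ ≡ -y₂, so the sum is O.
8Q: O + (12, 13) = (12, 13) (identity).
9Q: tangent at (12, 13): λ = (3·12² + 9)/(2·13) ≡ 16/9. 9⁻¹ ≡ 2 (mod 17) since 9·2 = 18 ≡ 1, so λ ≡ 16·2 ≡ 15.
  x = λ² - 12 - 12 = 225 - 24 ≡ 14; y = λ·(12 - 14) - 13 ≡ 8. → (14, 8)
10Q: (14, 8) + (12, 13). λ = (13 - 8)/(12 - 14) ≡ 5/15 mod 17. 15⁻¹ ≡ 8 (mod 17), so λ ≡ 6.
  x = λ² - 14 - 12 = 36 - 26 ≡ 10; y = λ·(14 - 10) - 8 ≡ 16. → (10, 16)
11Q: (10, 16) + (12, 13). λ = (13 - 16)/(12 - 10) ≡ 14/2 mod 17. 2⁻¹ ≡ 9 (mod 17) since 2·9 = 18 ≡ 1, so λ ≡ 7.
  x = λ² - 10 - 12 = 49 - 22 ≡ 10; y = λ·(10 - 10) - 16 ≡ 1. → (10, 1)

(10, 1)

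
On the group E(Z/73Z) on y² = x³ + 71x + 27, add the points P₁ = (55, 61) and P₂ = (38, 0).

(55, 61) + (38, 0). λ = (0 - 61)/(38 - 55) ≡ 12/56 mod 73. 56⁻¹ ≡ 30 (mod 73), so λ ≡ 68.
  x = λ² - 55 - 38 = 4624 - 93 ≡ 5; y = λ·(55 - 5) - 61 ≡ 54. → (5, 54)

(5, 54)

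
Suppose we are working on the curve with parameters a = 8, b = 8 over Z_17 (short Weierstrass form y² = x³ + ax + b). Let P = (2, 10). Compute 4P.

(14, 5)

Repeated addition: build up to 4P.
2P: tangent at (2, 10): λ = (3·2² + 8)/(2·10) ≡ 3/3. 3⁻¹ ≡ 6 (mod 17), so λ ≡ 3·6 ≡ 1.
  x = λ² - 2 - 2 = 1 - 4 ≡ 14; y = λ·(2 - 14) - 10 ≡ 12. → (14, 12)
3P: (14, 12) + (2, 10). λ = (10 - 12)/(2 - 14) ≡ 15/5 mod 17. 5⁻¹ ≡ 7 (mod 17) since 5·7 = 35 ≡ 1, so λ ≡ 3.
  x = λ² - 14 - 2 = 9 - 16 ≡ 10; y = λ·(14 - 10) - 12 ≡ 0. → (10, 0)
4P: (10, 0) + (2, 10). λ = (10 - 0)/(2 - 10) ≡ 10/9 mod 17. 9⁻¹ ≡ 2 (mod 17), so λ ≡ 3.
  x = λ² - 10 - 2 = 9 - 12 ≡ 14; y = λ·(10 - 14) - 0 ≡ 5. → (14, 5)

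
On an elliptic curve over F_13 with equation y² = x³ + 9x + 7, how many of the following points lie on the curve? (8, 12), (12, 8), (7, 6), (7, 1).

(8, 12): 12² ≡ 1, rhs ≡ 6 → off.
(12, 8): 8² ≡ 12, rhs ≡ 10 → off.
(7, 6): 6² ≡ 10, rhs ≡ 10 → on.
(7, 1): 1² ≡ 1, rhs ≡ 10 → off.

1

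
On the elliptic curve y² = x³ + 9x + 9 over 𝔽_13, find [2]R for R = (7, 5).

(12, 8)

tangent at (7, 5): λ = (3·7² + 9)/(2·5) ≡ 0/10. 10⁻¹ ≡ 4 (mod 13), so λ ≡ 0·4 ≡ 0.
  x = λ² - 7 - 7 = 0 - 14 ≡ 12; y = λ·(7 - 12) - 5 ≡ 8. → (12, 8)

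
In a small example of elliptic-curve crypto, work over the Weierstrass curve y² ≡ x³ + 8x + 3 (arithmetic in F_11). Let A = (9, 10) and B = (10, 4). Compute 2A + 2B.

(2, 4)

First 2A:
Repeated addition: build up to 2A.
2A: tangent at (9, 10): λ = (3·9² + 8)/(2·10) ≡ 9/9. 9⁻¹ ≡ 5 (mod 11), so λ ≡ 9·5 ≡ 1.
  x = λ² - 9 - 9 = 1 - 18 ≡ 5; y = λ·(9 - 5) - 10 ≡ 5. → (5, 5)
2A = (5, 5).
Next 2B:
Repeated addition: build up to 2B.
2B: tangent at (10, 4): λ = (3·10² + 8)/(2·4) ≡ 0/8. 8⁻¹ ≡ 7 (mod 11), so λ ≡ 0·7 ≡ 0.
  x = λ² - 10 - 10 = 0 - 20 ≡ 2; y = λ·(10 - 2) - 4 ≡ 7. → (2, 7)
2B = (2, 7).
Finally 2A + 2B:
(5, 5) + (2, 7). λ = (7 - 5)/(2 - 5) ≡ 2/8 mod 11. 8⁻¹ ≡ 7 (mod 11) since 8·7 = 56 ≡ 1, so λ ≡ 3.
  x = λ² - 5 - 2 = 9 - 7 ≡ 2; y = λ·(5 - 2) - 5 ≡ 4. → (2, 4)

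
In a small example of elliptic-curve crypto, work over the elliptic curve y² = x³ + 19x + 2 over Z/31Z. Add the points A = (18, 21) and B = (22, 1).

(18, 21) + (22, 1). λ = (1 - 21)/(22 - 18) ≡ 11/4 mod 31. 4⁻¹ ≡ 8 (mod 31), so λ ≡ 26.
  x = λ² - 18 - 22 = 676 - 40 ≡ 16; y = λ·(18 - 16) - 21 ≡ 0. → (16, 0)

(16, 0)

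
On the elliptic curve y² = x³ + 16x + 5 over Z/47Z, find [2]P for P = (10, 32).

(31, 20)

tangent at (10, 32): λ = (3·10² + 16)/(2·32) ≡ 34/17. 17⁻¹ ≡ 36 (mod 47), so λ ≡ 34·36 ≡ 2.
  x = λ² - 10 - 10 = 4 - 20 ≡ 31; y = λ·(10 - 31) - 32 ≡ 20. → (31, 20)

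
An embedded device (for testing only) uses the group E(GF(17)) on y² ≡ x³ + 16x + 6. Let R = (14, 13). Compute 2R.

(7, 11)

tangent at (14, 13): λ = (3·14² + 16)/(2·13) ≡ 9/9. 9⁻¹ ≡ 2 (mod 17), so λ ≡ 9·2 ≡ 1.
  x = λ² - 14 - 14 = 1 - 28 ≡ 7; y = λ·(14 - 7) - 13 ≡ 11. → (7, 11)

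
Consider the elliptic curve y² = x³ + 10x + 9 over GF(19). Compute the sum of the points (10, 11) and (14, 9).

(10, 11) + (14, 9). λ = (9 - 11)/(14 - 10) ≡ 17/4 mod 19. 4⁻¹ ≡ 5 (mod 19), so λ ≡ 9.
  x = λ² - 10 - 14 = 81 - 24 ≡ 0; y = λ·(10 - 0) - 11 ≡ 3. → (0, 3)

(0, 3)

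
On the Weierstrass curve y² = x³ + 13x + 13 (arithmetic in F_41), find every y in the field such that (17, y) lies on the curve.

x³ + 13x + 13 = 5147 ≡ 22 (mod 41).
22 is a non-residue mod 41; no y exists.

none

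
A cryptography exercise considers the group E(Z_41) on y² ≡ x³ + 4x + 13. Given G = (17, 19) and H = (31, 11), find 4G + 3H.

First 4G:
Repeated addition: build up to 4G.
2G: tangent at (17, 19): λ = (3·17² + 4)/(2·19) ≡ 10/38. 38⁻¹ ≡ 27 (mod 41), so λ ≡ 10·27 ≡ 24.
  x = λ² - 17 - 17 = 576 - 34 ≡ 9; y = λ·(17 - 9) - 19 ≡ 9. → (9, 9)
3G: (9, 9) + (17, 19). λ = (19 - 9)/(17 - 9) ≡ 10/8 mod 41. 8⁻¹ ≡ 36 (mod 41) since 8·36 = 288 ≡ 1, so λ ≡ 32.
  x = λ² - 9 - 17 = 1024 - 26 ≡ 14; y = λ·(9 - 14) - 9 ≡ 36. → (14, 36)
4G: (14, 36) + (17, 19). λ = (19 - 36)/(17 - 14) ≡ 24/3 mod 41. 3⁻¹ ≡ 14 (mod 41), so λ ≡ 8.
  x = λ² - 14 - 17 = 64 - 31 ≡ 33; y = λ·(14 - 33) - 36 ≡ 17. → (33, 17)
4G = (33, 17).
Next 3H:
Repeated addition: build up to 3H.
2H: tangent at (31, 11): λ = (3·31² + 4)/(2·11) ≡ 17/22. 22⁻¹ ≡ 28 (mod 41) since 22·28 = 616 ≡ 1, so λ ≡ 17·28 ≡ 25.
  x = λ² - 31 - 31 = 625 - 62 ≡ 30; y = λ·(31 - 30) - 11 ≡ 14. → (30, 14)
3H: (30, 14) + (31, 11). λ = (11 - 14)/(31 - 30) ≡ 38/1 mod 41. 1⁻¹ ≡ 1 (mod 41) since 1·1 = 1 ≡ 1, so λ ≡ 38.
  x = λ² - 30 - 31 = 1444 - 61 ≡ 30; y = λ·(30 - 30) - 14 ≡ 27. → (30, 27)
3H = (30, 27).
Finally 4G + 3H:
(33, 17) + (30, 27). λ = (27 - 17)/(30 - 33) ≡ 10/38 mod 41. 38⁻¹ ≡ 27 (mod 41), so λ ≡ 24.
  x = λ² - 33 - 30 = 576 - 63 ≡ 21; y = λ·(33 - 21) - 17 ≡ 25. → (21, 25)

(21, 25)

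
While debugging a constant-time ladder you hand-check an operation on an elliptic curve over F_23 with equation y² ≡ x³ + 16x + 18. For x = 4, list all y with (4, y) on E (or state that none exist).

x³ + 16x + 18 = 146 ≡ 8 (mod 23).
Square roots of 8 mod 23: 10 and 13 (since 10² = 100 ≡ 8).

10, 13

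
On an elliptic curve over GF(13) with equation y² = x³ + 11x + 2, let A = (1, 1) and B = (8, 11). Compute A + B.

(1, 1) + (8, 11). λ = (11 - 1)/(8 - 1) ≡ 10/7 mod 13. 7⁻¹ ≡ 2 (mod 13) since 7·2 = 14 ≡ 1, so λ ≡ 7.
  x = λ² - 1 - 8 = 49 - 9 ≡ 1; y = λ·(1 - 1) - 1 ≡ 12. → (1, 12)

(1, 12)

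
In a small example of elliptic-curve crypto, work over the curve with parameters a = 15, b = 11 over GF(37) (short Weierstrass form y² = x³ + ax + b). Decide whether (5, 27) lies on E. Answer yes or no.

y² = 27² ≡ 26; x³ + 15x + 11 = 211 ≡ 26 (mod 37). 26 = 26.

yes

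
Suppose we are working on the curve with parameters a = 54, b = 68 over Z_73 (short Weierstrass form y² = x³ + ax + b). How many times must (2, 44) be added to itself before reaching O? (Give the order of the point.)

2P: tangent at (2, 44): λ = (3·2² + 54)/(2·44) ≡ 66/15. 15⁻¹ ≡ 39 (mod 73) since 15·39 = 585 ≡ 1, so λ ≡ 66·39 ≡ 19.
  x = λ² - 2 - 2 = 361 - 4 ≡ 65; y = λ·(2 - 65) - 44 ≡ 0. → (65, 0)
3P: (65, 0) + (2, 44). λ = (44 - 0)/(2 - 65) ≡ 44/10 mod 73. 10⁻¹ ≡ 22 (mod 73) since 10·22 = 220 ≡ 1, so λ ≡ 19.
  x = λ² - 65 - 2 = 361 - 67 ≡ 2; y = λ·(65 - 2) - 0 ≡ 29. → (2, 29)
4P: (2, 29) + (2, 44): same x and y₁ ≡ -y₂, so the sum is O.
4P = O, so the order is 4.

4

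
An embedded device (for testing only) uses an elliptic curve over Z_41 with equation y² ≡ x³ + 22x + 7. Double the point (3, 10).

(4, 6)

tangent at (3, 10): λ = (3·3² + 22)/(2·10) ≡ 8/20. 20⁻¹ ≡ 39 (mod 41), so λ ≡ 8·39 ≡ 25.
  x = λ² - 3 - 3 = 625 - 6 ≡ 4; y = λ·(3 - 4) - 10 ≡ 6. → (4, 6)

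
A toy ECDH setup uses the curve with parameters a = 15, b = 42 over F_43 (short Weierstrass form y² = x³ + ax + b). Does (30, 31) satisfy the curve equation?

y² = 31² ≡ 15; x³ + 15x + 42 = 27492 ≡ 15 (mod 43). 15 = 15.

yes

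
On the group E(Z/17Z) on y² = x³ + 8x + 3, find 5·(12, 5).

Write Q = (12, 5).
Repeated addition: build up to 5Q.
2Q: tangent at (12, 5): λ = (3·12² + 8)/(2·5) ≡ 15/10. 10⁻¹ ≡ 12 (mod 17), so λ ≡ 15·12 ≡ 10.
  x = λ² - 12 - 12 = 100 - 24 ≡ 8; y = λ·(12 - 8) - 5 ≡ 1. → (8, 1)
3Q: (8, 1) + (12, 5). λ = (5 - 1)/(12 - 8) ≡ 4/4 mod 17. 4⁻¹ ≡ 13 (mod 17), so λ ≡ 1.
  x = λ² - 8 - 12 = 1 - 20 ≡ 15; y = λ·(8 - 15) - 1 ≡ 9. → (15, 9)
4Q: (15, 9) + (12, 5). λ = (5 - 9)/(12 - 15) ≡ 13/14 mod 17. 14⁻¹ ≡ 11 (mod 17), so λ ≡ 7.
  x = λ² - 15 - 12 = 49 - 27 ≡ 5; y = λ·(15 - 5) - 9 ≡ 10. → (5, 10)
5Q: (5, 10) + (12, 5). λ = (5 - 10)/(12 - 5) ≡ 12/7 mod 17. 7⁻¹ ≡ 5 (mod 17), so λ ≡ 9.
  x = λ² - 5 - 12 = 81 - 17 ≡ 13; y = λ·(5 - 13) - 10 ≡ 3. → (13, 3)

(13, 3)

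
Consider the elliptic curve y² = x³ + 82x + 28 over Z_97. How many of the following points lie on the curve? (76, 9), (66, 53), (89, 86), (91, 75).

(76, 9): 9² ≡ 81, rhs ≡ 6 → off.
(66, 53): 53² ≡ 93, rhs ≡ 93 → on.
(89, 86): 86² ≡ 24, rhs ≡ 24 → on.
(91, 75): 75² ≡ 96, rhs ≡ 96 → on.

3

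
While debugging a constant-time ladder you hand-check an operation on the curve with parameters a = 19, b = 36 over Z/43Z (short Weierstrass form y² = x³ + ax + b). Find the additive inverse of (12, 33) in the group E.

-(12, 33) = (12, -33 mod 43) = (12, 10).

(12, 10)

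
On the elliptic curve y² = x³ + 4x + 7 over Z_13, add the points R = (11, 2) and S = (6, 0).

(5, 3)

(11, 2) + (6, 0). λ = (0 - 2)/(6 - 11) ≡ 11/8 mod 13. 8⁻¹ ≡ 5 (mod 13) since 8·5 = 40 ≡ 1, so λ ≡ 3.
  x = λ² - 11 - 6 = 9 - 17 ≡ 5; y = λ·(11 - 5) - 2 ≡ 3. → (5, 3)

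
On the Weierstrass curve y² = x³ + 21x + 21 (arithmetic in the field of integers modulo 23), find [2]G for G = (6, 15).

(15, 13)

tangent at (6, 15): λ = (3·6² + 21)/(2·15) ≡ 14/7. 7⁻¹ ≡ 10 (mod 23), so λ ≡ 14·10 ≡ 2.
  x = λ² - 6 - 6 = 4 - 12 ≡ 15; y = λ·(6 - 15) - 15 ≡ 13. → (15, 13)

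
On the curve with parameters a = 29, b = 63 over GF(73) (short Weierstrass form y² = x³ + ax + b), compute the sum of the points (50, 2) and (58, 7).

(50, 2) + (58, 7). λ = (7 - 2)/(58 - 50) ≡ 5/8 mod 73. 8⁻¹ ≡ 64 (mod 73), so λ ≡ 28.
  x = λ² - 50 - 58 = 784 - 108 ≡ 19; y = λ·(50 - 19) - 2 ≡ 63. → (19, 63)

(19, 63)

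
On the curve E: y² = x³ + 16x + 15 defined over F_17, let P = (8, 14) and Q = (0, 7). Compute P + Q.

(8, 14) + (0, 7). λ = (7 - 14)/(0 - 8) ≡ 10/9 mod 17. 9⁻¹ ≡ 2 (mod 17), so λ ≡ 3.
  x = λ² - 8 - 0 = 9 - 8 ≡ 1; y = λ·(8 - 1) - 14 ≡ 7. → (1, 7)

(1, 7)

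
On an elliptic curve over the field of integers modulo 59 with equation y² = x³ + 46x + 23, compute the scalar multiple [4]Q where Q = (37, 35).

(45, 36)

Repeated addition: build up to 4Q.
2Q: tangent at (37, 35): λ = (3·37² + 46)/(2·35) ≡ 23/11. 11⁻¹ ≡ 43 (mod 59), so λ ≡ 23·43 ≡ 45.
  x = λ² - 37 - 37 = 2025 - 74 ≡ 4; y = λ·(37 - 4) - 35 ≡ 34. → (4, 34)
3Q: (4, 34) + (37, 35). λ = (35 - 34)/(37 - 4) ≡ 1/33 mod 59. 33⁻¹ ≡ 34 (mod 59), so λ ≡ 34.
  x = λ² - 4 - 37 = 1156 - 41 ≡ 53; y = λ·(4 - 53) - 34 ≡ 11. → (53, 11)
4Q: (53, 11) + (37, 35). λ = (35 - 11)/(37 - 53) ≡ 24/43 mod 59. 43⁻¹ ≡ 11 (mod 59), so λ ≡ 28.
  x = λ² - 53 - 37 = 784 - 90 ≡ 45; y = λ·(53 - 45) - 11 ≡ 36. → (45, 36)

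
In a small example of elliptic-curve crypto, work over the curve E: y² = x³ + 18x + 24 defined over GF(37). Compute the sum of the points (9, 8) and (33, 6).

(9, 8) + (33, 6). λ = (6 - 8)/(33 - 9) ≡ 35/24 mod 37. 24⁻¹ ≡ 17 (mod 37), so λ ≡ 3.
  x = λ² - 9 - 33 = 9 - 42 ≡ 4; y = λ·(9 - 4) - 8 ≡ 7. → (4, 7)

(4, 7)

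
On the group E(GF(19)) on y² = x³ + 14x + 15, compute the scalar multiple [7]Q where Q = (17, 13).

Repeated addition: build up to 7Q.
2Q: tangent at (17, 13): λ = (3·17² + 14)/(2·13) ≡ 7/7. 7⁻¹ ≡ 11 (mod 19), so λ ≡ 7·11 ≡ 1.
  x = λ² - 17 - 17 = 1 - 34 ≡ 5; y = λ·(17 - 5) - 13 ≡ 18. → (5, 18)
3Q: (5, 18) + (17, 13). λ = (13 - 18)/(17 - 5) ≡ 14/12 mod 19. 12⁻¹ ≡ 8 (mod 19) since 12·8 = 96 ≡ 1, so λ ≡ 17.
  x = λ² - 5 - 17 = 289 - 22 ≡ 1; y = λ·(5 - 1) - 18 ≡ 12. → (1, 12)
4Q: (1, 12) + (17, 13). λ = (13 - 12)/(17 - 1) ≡ 1/16 mod 19. 16⁻¹ ≡ 6 (mod 19), so λ ≡ 6.
  x = λ² - 1 - 17 = 36 - 18 ≡ 18; y = λ·(1 - 18) - 12 ≡ 0. → (18, 0)
5Q: (18, 0) + (17, 13). λ = (13 - 0)/(17 - 18) ≡ 13/18 mod 19. 18⁻¹ ≡ 18 (mod 19) since 18·18 = 324 ≡ 1, so λ ≡ 6.
  x = λ² - 18 - 17 = 36 - 35 ≡ 1; y = λ·(18 - 1) - 0 ≡ 7. → (1, 7)
6Q: (1, 7) + (17, 13). λ = (13 - 7)/(17 - 1) ≡ 6/16 mod 19. 16⁻¹ ≡ 6 (mod 19) since 16·6 = 96 ≡ 1, so λ ≡ 17.
  x = λ² - 1 - 17 = 289 - 18 ≡ 5; y = λ·(1 - 5) - 7 ≡ 1. → (5, 1)
7Q: (5, 1) + (17, 13). λ = (13 - 1)/(17 - 5) ≡ 12/12 mod 19. 12⁻¹ ≡ 8 (mod 19), so λ ≡ 1.
  x = λ² - 5 - 17 = 1 - 22 ≡ 17; y = λ·(5 - 17) - 1 ≡ 6. → (17, 6)

(17, 6)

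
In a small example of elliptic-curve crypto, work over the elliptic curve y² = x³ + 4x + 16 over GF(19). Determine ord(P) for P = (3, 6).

2P: tangent at (3, 6): λ = (3·3² + 4)/(2·6) ≡ 12/12. 12⁻¹ ≡ 8 (mod 19), so λ ≡ 12·8 ≡ 1.
  x = λ² - 3 - 3 = 1 - 6 ≡ 14; y = λ·(3 - 14) - 6 ≡ 2. → (14, 2)
3P: (14, 2) + (3, 6). λ = (6 - 2)/(3 - 14) ≡ 4/8 mod 19. 8⁻¹ ≡ 12 (mod 19), so λ ≡ 10.
  x = λ² - 14 - 3 = 100 - 17 ≡ 7; y = λ·(14 - 7) - 2 ≡ 11. → (7, 11)
4P: (7, 11) + (3, 6). λ = (6 - 11)/(3 - 7) ≡ 14/15 mod 19. 15⁻¹ ≡ 14 (mod 19), so λ ≡ 6.
  x = λ² - 7 - 3 = 36 - 10 ≡ 7; y = λ·(7 - 7) - 11 ≡ 8. → (7, 8)
5P: (7, 8) + (3, 6). λ = (6 - 8)/(3 - 7) ≡ 17/15 mod 19. 15⁻¹ ≡ 14 (mod 19) since 15·14 = 210 ≡ 1, so λ ≡ 10.
  x = λ² - 7 - 3 = 100 - 10 ≡ 14; y = λ·(7 - 14) - 8 ≡ 17. → (14, 17)
6P: (14, 17) + (3, 6). λ = (6 - 17)/(3 - 14) ≡ 8/8 mod 19. 8⁻¹ ≡ 12 (mod 19), so λ ≡ 1.
  x = λ² - 14 - 3 = 1 - 17 ≡ 3; y = λ·(14 - 3) - 17 ≡ 13. → (3, 13)
7P: (3, 13) + (3, 6): same x and y₁ ≡ -y₂, so the sum is 𝒪.
7P = 𝒪, so the order is 7.

7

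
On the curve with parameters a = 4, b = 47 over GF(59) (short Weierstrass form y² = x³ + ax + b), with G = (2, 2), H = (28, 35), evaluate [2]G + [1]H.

First 2G:
Repeated addition: build up to 2G.
2G: tangent at (2, 2): λ = (3·2² + 4)/(2·2) ≡ 16/4. 4⁻¹ ≡ 15 (mod 59) since 4·15 = 60 ≡ 1, so λ ≡ 16·15 ≡ 4.
  x = λ² - 2 - 2 = 16 - 4 ≡ 12; y = λ·(2 - 12) - 2 ≡ 17. → (12, 17)
2G = (12, 17).
Finally 2G + H:
(12, 17) + (28, 35). λ = (35 - 17)/(28 - 12) ≡ 18/16 mod 59. 16⁻¹ ≡ 48 (mod 59), so λ ≡ 38.
  x = λ² - 12 - 28 = 1444 - 40 ≡ 47; y = λ·(12 - 47) - 17 ≡ 10. → (47, 10)

(47, 10)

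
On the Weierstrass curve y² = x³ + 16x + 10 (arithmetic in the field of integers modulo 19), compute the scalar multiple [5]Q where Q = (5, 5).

(8, 17)

Double-and-add on 5 = (101)₂. Start with Q = (5, 5) for the leading 1-bit.
double: tangent at (5, 5): λ = (3·5² + 16)/(2·5) ≡ 15/10. 10⁻¹ ≡ 2 (mod 19), so λ ≡ 15·2 ≡ 11.
  x = λ² - 5 - 5 = 121 - 10 ≡ 16; y = λ·(5 - 16) - 5 ≡ 7. → (16, 7)
double: tangent at (16, 7): λ = (3·16² + 16)/(2·7) ≡ 5/14. 14⁻¹ ≡ 15 (mod 19), so λ ≡ 5·15 ≡ 18.
  x = λ² - 16 - 16 = 324 - 32 ≡ 7; y = λ·(16 - 7) - 7 ≡ 3. → (7, 3)
add Q: (7, 3) + (5, 5). λ = (5 - 3)/(5 - 7) ≡ 2/17 mod 19. 17⁻¹ ≡ 9 (mod 19), so λ ≡ 18.
  x = λ² - 7 - 5 = 324 - 12 ≡ 8; y = λ·(7 - 8) - 3 ≡ 17. → (8, 17)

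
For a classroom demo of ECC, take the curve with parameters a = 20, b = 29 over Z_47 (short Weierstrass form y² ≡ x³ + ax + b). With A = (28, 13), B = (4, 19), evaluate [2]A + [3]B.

First 2A:
Repeated addition: build up to 2A.
2A: tangent at (28, 13): λ = (3·28² + 20)/(2·13) ≡ 22/26. 26⁻¹ ≡ 38 (mod 47), so λ ≡ 22·38 ≡ 37.
  x = λ² - 28 - 28 = 1369 - 56 ≡ 44; y = λ·(28 - 44) - 13 ≡ 6. → (44, 6)
2A = (44, 6).
Next 3B:
Repeated addition: build up to 3B.
2B: tangent at (4, 19): λ = (3·4² + 20)/(2·19) ≡ 21/38. 38⁻¹ ≡ 26 (mod 47) since 38·26 = 988 ≡ 1, so λ ≡ 21·26 ≡ 29.
  x = λ² - 4 - 4 = 841 - 8 ≡ 34; y = λ·(4 - 34) - 19 ≡ 4. → (34, 4)
3B: (34, 4) + (4, 19). λ = (19 - 4)/(4 - 34) ≡ 15/17 mod 47. 17⁻¹ ≡ 36 (mod 47), so λ ≡ 23.
  x = λ² - 34 - 4 = 529 - 38 ≡ 21; y = λ·(34 - 21) - 4 ≡ 13. → (21, 13)
3B = (21, 13).
Finally 2A + 3B:
(44, 6) + (21, 13). λ = (13 - 6)/(21 - 44) ≡ 7/24 mod 47. 24⁻¹ ≡ 2 (mod 47), so λ ≡ 14.
  x = λ² - 44 - 21 = 196 - 65 ≡ 37; y = λ·(44 - 37) - 6 ≡ 45. → (37, 45)

(37, 45)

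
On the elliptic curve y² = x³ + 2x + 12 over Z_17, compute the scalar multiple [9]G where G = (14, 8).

O

Double-and-add on 9 = (1001)₂. Start with G = (14, 8) for the leading 1-bit.
double: tangent at (14, 8): λ = (3·14² + 2)/(2·8) ≡ 12/16. 16⁻¹ ≡ 16 (mod 17), so λ ≡ 12·16 ≡ 5.
  x = λ² - 14 - 14 = 25 - 28 ≡ 14; y = λ·(14 - 14) - 8 ≡ 9. → (14, 9)
double: tangent at (14, 9): λ = (3·14² + 2)/(2·9) ≡ 12/1. 1⁻¹ ≡ 1 (mod 17), so λ ≡ 12·1 ≡ 12.
  x = λ² - 14 - 14 = 144 - 28 ≡ 14; y = λ·(14 - 14) - 9 ≡ 8. → (14, 8)
double: tangent at (14, 8): λ = (3·14² + 2)/(2·8) ≡ 12/16. 16⁻¹ ≡ 16 (mod 17) since 16·16 = 256 ≡ 1, so λ ≡ 12·16 ≡ 5.
  x = λ² - 14 - 14 = 25 - 28 ≡ 14; y = λ·(14 - 14) - 8 ≡ 9. → (14, 9)
add G: (14, 9) + (14, 8): same x and y₁ ≡ -y₂, so the sum is O.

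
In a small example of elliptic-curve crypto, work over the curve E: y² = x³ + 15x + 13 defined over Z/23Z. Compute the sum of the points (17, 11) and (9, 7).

(17, 11) + (9, 7). λ = (7 - 11)/(9 - 17) ≡ 19/15 mod 23. 15⁻¹ ≡ 20 (mod 23), so λ ≡ 12.
  x = λ² - 17 - 9 = 144 - 26 ≡ 3; y = λ·(17 - 3) - 11 ≡ 19. → (3, 19)

(3, 19)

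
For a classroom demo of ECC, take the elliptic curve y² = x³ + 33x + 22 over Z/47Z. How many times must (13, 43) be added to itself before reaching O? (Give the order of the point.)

2P: tangent at (13, 43): λ = (3·13² + 33)/(2·43) ≡ 23/39. 39⁻¹ ≡ 41 (mod 47) since 39·41 = 1599 ≡ 1, so λ ≡ 23·41 ≡ 3.
  x = λ² - 13 - 13 = 9 - 26 ≡ 30; y = λ·(13 - 30) - 43 ≡ 0. → (30, 0)
3P: (30, 0) + (13, 43). λ = (43 - 0)/(13 - 30) ≡ 43/30 mod 47. 30⁻¹ ≡ 11 (mod 47) since 30·11 = 330 ≡ 1, so λ ≡ 3.
  x = λ² - 30 - 13 = 9 - 43 ≡ 13; y = λ·(30 - 13) - 0 ≡ 4. → (13, 4)
4P: (13, 4) + (13, 43): same x and y₁ ≡ -y₂, so the sum is O.
4P = O, so the order is 4.

4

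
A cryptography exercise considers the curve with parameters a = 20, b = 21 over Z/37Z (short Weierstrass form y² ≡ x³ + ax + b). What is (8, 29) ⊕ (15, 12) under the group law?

(8, 29) + (15, 12). λ = (12 - 29)/(15 - 8) ≡ 20/7 mod 37. 7⁻¹ ≡ 16 (mod 37), so λ ≡ 24.
  x = λ² - 8 - 15 = 576 - 23 ≡ 35; y = λ·(8 - 35) - 29 ≡ 26. → (35, 26)

(35, 26)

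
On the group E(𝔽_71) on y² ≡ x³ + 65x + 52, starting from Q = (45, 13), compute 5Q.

(18, 5)

Repeated addition: build up to 5Q.
2Q: tangent at (45, 13): λ = (3·45² + 65)/(2·13) ≡ 34/26. 26⁻¹ ≡ 41 (mod 71) since 26·41 = 1066 ≡ 1, so λ ≡ 34·41 ≡ 45.
  x = λ² - 45 - 45 = 2025 - 90 ≡ 18; y = λ·(45 - 18) - 13 ≡ 66. → (18, 66)
3Q: (18, 66) + (45, 13). λ = (13 - 66)/(45 - 18) ≡ 18/27 mod 71. 27⁻¹ ≡ 50 (mod 71) since 27·50 = 1350 ≡ 1, so λ ≡ 48.
  x = λ² - 18 - 45 = 2304 - 63 ≡ 40; y = λ·(18 - 40) - 66 ≡ 14. → (40, 14)
4Q: (40, 14) + (45, 13). λ = (13 - 14)/(45 - 40) ≡ 70/5 mod 71. 5⁻¹ ≡ 57 (mod 71) since 5·57 = 285 ≡ 1, so λ ≡ 14.
  x = λ² - 40 - 45 = 196 - 85 ≡ 40; y = λ·(40 - 40) - 14 ≡ 57. → (40, 57)
5Q: (40, 57) + (45, 13). λ = (13 - 57)/(45 - 40) ≡ 27/5 mod 71. 5⁻¹ ≡ 57 (mod 71), so λ ≡ 48.
  x = λ² - 40 - 45 = 2304 - 85 ≡ 18; y = λ·(40 - 18) - 57 ≡ 5. → (18, 5)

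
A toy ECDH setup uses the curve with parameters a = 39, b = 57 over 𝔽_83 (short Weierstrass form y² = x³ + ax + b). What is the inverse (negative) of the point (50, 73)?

-(50, 73) = (50, -73 mod 83) = (50, 10).

(50, 10)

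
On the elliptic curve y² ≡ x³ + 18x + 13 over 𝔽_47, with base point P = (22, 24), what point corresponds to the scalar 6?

Repeated addition: build up to 6P.
2P: tangent at (22, 24): λ = (3·22² + 18)/(2·24) ≡ 13/1. 1⁻¹ ≡ 1 (mod 47) since 1·1 = 1 ≡ 1, so λ ≡ 13·1 ≡ 13.
  x = λ² - 22 - 22 = 169 - 44 ≡ 31; y = λ·(22 - 31) - 24 ≡ 0. → (31, 0)
3P: (31, 0) + (22, 24). λ = (24 - 0)/(22 - 31) ≡ 24/38 mod 47. 38⁻¹ ≡ 26 (mod 47) since 38·26 = 988 ≡ 1, so λ ≡ 13.
  x = λ² - 31 - 22 = 169 - 53 ≡ 22; y = λ·(31 - 22) - 0 ≡ 23. → (22, 23)
4P: (22, 23) + (22, 24): same x and y₁ ≡ -y₂, so the sum is 𝒪.
5P: 𝒪 + (22, 24) = (22, 24) (identity).
6P: tangent at (22, 24): λ = (3·22² + 18)/(2·24) ≡ 13/1. 1⁻¹ ≡ 1 (mod 47), so λ ≡ 13·1 ≡ 13.
  x = λ² - 22 - 22 = 169 - 44 ≡ 31; y = λ·(22 - 31) - 24 ≡ 0. → (31, 0)

(31, 0)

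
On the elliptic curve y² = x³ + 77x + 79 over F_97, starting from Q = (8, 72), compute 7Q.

Repeated addition: build up to 7Q.
2Q: tangent at (8, 72): λ = (3·8² + 77)/(2·72) ≡ 75/47. 47⁻¹ ≡ 64 (mod 97) since 47·64 = 3008 ≡ 1, so λ ≡ 75·64 ≡ 47.
  x = λ² - 8 - 8 = 2209 - 16 ≡ 59; y = λ·(8 - 59) - 72 ≡ 53. → (59, 53)
3Q: (59, 53) + (8, 72). λ = (72 - 53)/(8 - 59) ≡ 19/46 mod 97. 46⁻¹ ≡ 19 (mod 97) since 46·19 = 874 ≡ 1, so λ ≡ 70.
  x = λ² - 59 - 8 = 4900 - 67 ≡ 80; y = λ·(59 - 80) - 53 ≡ 29. → (80, 29)
4Q: (80, 29) + (8, 72). λ = (72 - 29)/(8 - 80) ≡ 43/25 mod 97. 25⁻¹ ≡ 66 (mod 97) since 25·66 = 1650 ≡ 1, so λ ≡ 25.
  x = λ² - 80 - 8 = 625 - 88 ≡ 52; y = λ·(80 - 52) - 29 ≡ 89. → (52, 89)
5Q: (52, 89) + (8, 72). λ = (72 - 89)/(8 - 52) ≡ 80/53 mod 97. 53⁻¹ ≡ 11 (mod 97), so λ ≡ 7.
  x = λ² - 52 - 8 = 49 - 60 ≡ 86; y = λ·(52 - 86) - 89 ≡ 61. → (86, 61)
6Q: (86, 61) + (8, 72). λ = (72 - 61)/(8 - 86) ≡ 11/19 mod 97. 19⁻¹ ≡ 46 (mod 97), so λ ≡ 21.
  x = λ² - 86 - 8 = 441 - 94 ≡ 56; y = λ·(86 - 56) - 61 ≡ 84. → (56, 84)
7Q: (56, 84) + (8, 72). λ = (72 - 84)/(8 - 56) ≡ 85/49 mod 97. 49⁻¹ ≡ 2 (mod 97), so λ ≡ 73.
  x = λ² - 56 - 8 = 5329 - 64 ≡ 27; y = λ·(56 - 27) - 84 ≡ 93. → (27, 93)

(27, 93)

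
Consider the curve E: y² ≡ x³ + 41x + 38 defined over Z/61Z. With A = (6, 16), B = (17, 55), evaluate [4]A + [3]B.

(4, 12)

First 4A:
Repeated addition: build up to 4A.
2A: tangent at (6, 16): λ = (3·6² + 41)/(2·16) ≡ 27/32. 32⁻¹ ≡ 21 (mod 61), so λ ≡ 27·21 ≡ 18.
  x = λ² - 6 - 6 = 324 - 12 ≡ 7; y = λ·(6 - 7) - 16 ≡ 27. → (7, 27)
3A: (7, 27) + (6, 16). λ = (16 - 27)/(6 - 7) ≡ 50/60 mod 61. 60⁻¹ ≡ 60 (mod 61), so λ ≡ 11.
  x = λ² - 7 - 6 = 121 - 13 ≡ 47; y = λ·(7 - 47) - 27 ≡ 21. → (47, 21)
4A: (47, 21) + (6, 16). λ = (16 - 21)/(6 - 47) ≡ 56/20 mod 61. 20⁻¹ ≡ 58 (mod 61), so λ ≡ 15.
  x = λ² - 47 - 6 = 225 - 53 ≡ 50; y = λ·(47 - 50) - 21 ≡ 56. → (50, 56)
4A = (50, 56).
Next 3B:
Repeated addition: build up to 3B.
2B: tangent at (17, 55): λ = (3·17² + 41)/(2·55) ≡ 54/49. 49⁻¹ ≡ 5 (mod 61), so λ ≡ 54·5 ≡ 26.
  x = λ² - 17 - 17 = 676 - 34 ≡ 32; y = λ·(17 - 32) - 55 ≡ 43. → (32, 43)
3B: (32, 43) + (17, 55). λ = (55 - 43)/(17 - 32) ≡ 12/46 mod 61. 46⁻¹ ≡ 4 (mod 61), so λ ≡ 48.
  x = λ² - 32 - 17 = 2304 - 49 ≡ 59; y = λ·(32 - 59) - 43 ≡ 3. → (59, 3)
3B = (59, 3).
Finally 4A + 3B:
(50, 56) + (59, 3). λ = (3 - 56)/(59 - 50) ≡ 8/9 mod 61. 9⁻¹ ≡ 34 (mod 61), so λ ≡ 28.
  x = λ² - 50 - 59 = 784 - 109 ≡ 4; y = λ·(50 - 4) - 56 ≡ 12. → (4, 12)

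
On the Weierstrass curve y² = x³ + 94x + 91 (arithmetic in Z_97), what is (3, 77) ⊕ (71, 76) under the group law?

(3, 77) + (71, 76). λ = (76 - 77)/(71 - 3) ≡ 96/68 mod 97. 68⁻¹ ≡ 10 (mod 97) since 68·10 = 680 ≡ 1, so λ ≡ 87.
  x = λ² - 3 - 71 = 7569 - 74 ≡ 26; y = λ·(3 - 26) - 77 ≡ 56. → (26, 56)

(26, 56)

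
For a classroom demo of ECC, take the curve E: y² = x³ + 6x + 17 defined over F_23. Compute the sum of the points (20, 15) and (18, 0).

(20, 15) + (18, 0). λ = (0 - 15)/(18 - 20) ≡ 8/21 mod 23. 21⁻¹ ≡ 11 (mod 23) since 21·11 = 231 ≡ 1, so λ ≡ 19.
  x = λ² - 20 - 18 = 361 - 38 ≡ 1; y = λ·(20 - 1) - 15 ≡ 1. → (1, 1)

(1, 1)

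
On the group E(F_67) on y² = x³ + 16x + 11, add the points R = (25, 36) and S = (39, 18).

(32, 40)

(25, 36) + (39, 18). λ = (18 - 36)/(39 - 25) ≡ 49/14 mod 67. 14⁻¹ ≡ 24 (mod 67) since 14·24 = 336 ≡ 1, so λ ≡ 37.
  x = λ² - 25 - 39 = 1369 - 64 ≡ 32; y = λ·(25 - 32) - 36 ≡ 40. → (32, 40)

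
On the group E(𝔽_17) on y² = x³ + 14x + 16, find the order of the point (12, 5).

2P: tangent at (12, 5): λ = (3·12² + 14)/(2·5) ≡ 4/10. 10⁻¹ ≡ 12 (mod 17), so λ ≡ 4·12 ≡ 14.
  x = λ² - 12 - 12 = 196 - 24 ≡ 2; y = λ·(12 - 2) - 5 ≡ 16. → (2, 16)
3P: (2, 16) + (12, 5). λ = (5 - 16)/(12 - 2) ≡ 6/10 mod 17. 10⁻¹ ≡ 12 (mod 17) since 10·12 = 120 ≡ 1, so λ ≡ 4.
  x = λ² - 2 - 12 = 16 - 14 ≡ 2; y = λ·(2 - 2) - 16 ≡ 1. → (2, 1)
4P: (2, 1) + (12, 5). λ = (5 - 1)/(12 - 2) ≡ 4/10 mod 17. 10⁻¹ ≡ 12 (mod 17) since 10·12 = 120 ≡ 1, so λ ≡ 14.
  x = λ² - 2 - 12 = 196 - 14 ≡ 12; y = λ·(2 - 12) - 1 ≡ 12. → (12, 12)
5P: (12, 12) + (12, 5): same x and y₁ ≡ -y₂, so the sum is 𝒪.
5P = 𝒪, so the order is 5.

5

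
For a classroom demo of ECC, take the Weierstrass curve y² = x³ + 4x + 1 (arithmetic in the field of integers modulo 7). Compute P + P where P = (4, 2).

(0, 1)

tangent at (4, 2): λ = (3·4² + 4)/(2·2) ≡ 3/4. 4⁻¹ ≡ 2 (mod 7), so λ ≡ 3·2 ≡ 6.
  x = λ² - 4 - 4 = 36 - 8 ≡ 0; y = λ·(4 - 0) - 2 ≡ 1. → (0, 1)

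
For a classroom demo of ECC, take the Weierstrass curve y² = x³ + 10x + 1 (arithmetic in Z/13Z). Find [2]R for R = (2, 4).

(6, 11)

tangent at (2, 4): λ = (3·2² + 10)/(2·4) ≡ 9/8. 8⁻¹ ≡ 5 (mod 13) since 8·5 = 40 ≡ 1, so λ ≡ 9·5 ≡ 6.
  x = λ² - 2 - 2 = 36 - 4 ≡ 6; y = λ·(2 - 6) - 4 ≡ 11. → (6, 11)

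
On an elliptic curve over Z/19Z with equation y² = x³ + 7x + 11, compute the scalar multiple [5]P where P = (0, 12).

Repeated addition: build up to 5P.
2P: tangent at (0, 12): λ = (3·0² + 7)/(2·12) ≡ 7/5. 5⁻¹ ≡ 4 (mod 19) since 5·4 = 20 ≡ 1, so λ ≡ 7·4 ≡ 9.
  x = λ² - 0 - 0 = 81 - 0 ≡ 5; y = λ·(0 - 5) - 12 ≡ 0. → (5, 0)
3P: (5, 0) + (0, 12). λ = (12 - 0)/(0 - 5) ≡ 12/14 mod 19. 14⁻¹ ≡ 15 (mod 19) since 14·15 = 210 ≡ 1, so λ ≡ 9.
  x = λ² - 5 - 0 = 81 - 5 ≡ 0; y = λ·(5 - 0) - 0 ≡ 7. → (0, 7)
4P: (0, 7) + (0, 12): same x and y₁ ≡ -y₂, so the sum is ∞.
5P: ∞ + (0, 12) = (0, 12) (identity).

(0, 12)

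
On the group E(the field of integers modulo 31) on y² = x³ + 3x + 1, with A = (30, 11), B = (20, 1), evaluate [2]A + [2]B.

(21, 26)

First 2A:
Repeated addition: build up to 2A.
2A: tangent at (30, 11): λ = (3·30² + 3)/(2·11) ≡ 6/22. 22⁻¹ ≡ 24 (mod 31), so λ ≡ 6·24 ≡ 20.
  x = λ² - 30 - 30 = 400 - 60 ≡ 30; y = λ·(30 - 30) - 11 ≡ 20. → (30, 20)
2A = (30, 20).
Next 2B:
Repeated addition: build up to 2B.
2B: tangent at (20, 1): λ = (3·20² + 3)/(2·1) ≡ 25/2. 2⁻¹ ≡ 16 (mod 31), so λ ≡ 25·16 ≡ 28.
  x = λ² - 20 - 20 = 784 - 40 ≡ 0; y = λ·(20 - 0) - 1 ≡ 1. → (0, 1)
2B = (0, 1).
Finally 2A + 2B:
(30, 20) + (0, 1). λ = (1 - 20)/(0 - 30) ≡ 12/1 mod 31. 1⁻¹ ≡ 1 (mod 31) since 1·1 = 1 ≡ 1, so λ ≡ 12.
  x = λ² - 30 - 0 = 144 - 30 ≡ 21; y = λ·(30 - 21) - 20 ≡ 26. → (21, 26)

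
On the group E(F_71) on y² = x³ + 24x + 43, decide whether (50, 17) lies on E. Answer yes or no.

y² = 17² ≡ 5; x³ + 24x + 43 = 126243 ≡ 5 (mod 71). 5 = 5.

yes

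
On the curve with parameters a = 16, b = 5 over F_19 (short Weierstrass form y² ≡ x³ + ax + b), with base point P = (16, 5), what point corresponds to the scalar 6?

(2, 8)

Repeated addition: build up to 6P.
2P: tangent at (16, 5): λ = (3·16² + 16)/(2·5) ≡ 5/10. 10⁻¹ ≡ 2 (mod 19), so λ ≡ 5·2 ≡ 10.
  x = λ² - 16 - 16 = 100 - 32 ≡ 11; y = λ·(16 - 11) - 5 ≡ 7. → (11, 7)
3P: (11, 7) + (16, 5). λ = (5 - 7)/(16 - 11) ≡ 17/5 mod 19. 5⁻¹ ≡ 4 (mod 19) since 5·4 = 20 ≡ 1, so λ ≡ 11.
  x = λ² - 11 - 16 = 121 - 27 ≡ 18; y = λ·(11 - 18) - 7 ≡ 11. → (18, 11)
4P: (18, 11) + (16, 5). λ = (5 - 11)/(16 - 18) ≡ 13/17 mod 19. 17⁻¹ ≡ 9 (mod 19) since 17·9 = 153 ≡ 1, so λ ≡ 3.
  x = λ² - 18 - 16 = 9 - 34 ≡ 13; y = λ·(18 - 13) - 11 ≡ 4. → (13, 4)
5P: (13, 4) + (16, 5). λ = (5 - 4)/(16 - 13) ≡ 1/3 mod 19. 3⁻¹ ≡ 13 (mod 19) since 3·13 = 39 ≡ 1, so λ ≡ 13.
  x = λ² - 13 - 16 = 169 - 29 ≡ 7; y = λ·(13 - 7) - 4 ≡ 17. → (7, 17)
6P: (7, 17) + (16, 5). λ = (5 - 17)/(16 - 7) ≡ 7/9 mod 19. 9⁻¹ ≡ 17 (mod 19), so λ ≡ 5.
  x = λ² - 7 - 16 = 25 - 23 ≡ 2; y = λ·(7 - 2) - 17 ≡ 8. → (2, 8)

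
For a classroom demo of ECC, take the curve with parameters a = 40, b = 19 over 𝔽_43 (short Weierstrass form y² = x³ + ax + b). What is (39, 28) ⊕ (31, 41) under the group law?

(22, 25)

(39, 28) + (31, 41). λ = (41 - 28)/(31 - 39) ≡ 13/35 mod 43. 35⁻¹ ≡ 16 (mod 43) since 35·16 = 560 ≡ 1, so λ ≡ 36.
  x = λ² - 39 - 31 = 1296 - 70 ≡ 22; y = λ·(39 - 22) - 28 ≡ 25. → (22, 25)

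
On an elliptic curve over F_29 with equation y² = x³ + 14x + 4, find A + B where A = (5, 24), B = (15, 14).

(5, 24) + (15, 14). λ = (14 - 24)/(15 - 5) ≡ 19/10 mod 29. 10⁻¹ ≡ 3 (mod 29) since 10·3 = 30 ≡ 1, so λ ≡ 28.
  x = λ² - 5 - 15 = 784 - 20 ≡ 10; y = λ·(5 - 10) - 24 ≡ 10. → (10, 10)

(10, 10)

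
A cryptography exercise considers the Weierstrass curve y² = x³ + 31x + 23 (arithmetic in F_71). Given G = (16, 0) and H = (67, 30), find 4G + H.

First 4G:
Repeated addition: build up to 4G.
2G: (16, 0) + (16, 0): same x and y₁ ≡ -y₂, so the sum is ∞.
3G: ∞ + (16, 0) = (16, 0) (identity).
4G: (16, 0) + (16, 0): same x and y₁ ≡ -y₂, so the sum is ∞.
4G = ∞.
Finally 4G + H:
∞ + (67, 30) = (67, 30) (identity).

(67, 30)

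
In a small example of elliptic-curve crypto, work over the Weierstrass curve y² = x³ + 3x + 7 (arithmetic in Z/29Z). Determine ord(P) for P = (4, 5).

8

2P: tangent at (4, 5): λ = (3·4² + 3)/(2·5) ≡ 22/10. 10⁻¹ ≡ 3 (mod 29), so λ ≡ 22·3 ≡ 8.
  x = λ² - 4 - 4 = 64 - 8 ≡ 27; y = λ·(4 - 27) - 5 ≡ 14. → (27, 14)
3P: (27, 14) + (4, 5). λ = (5 - 14)/(4 - 27) ≡ 20/6 mod 29. 6⁻¹ ≡ 5 (mod 29) since 6·5 = 30 ≡ 1, so λ ≡ 13.
  x = λ² - 27 - 4 = 169 - 31 ≡ 22; y = λ·(27 - 22) - 14 ≡ 22. → (22, 22)
4P: (22, 22) + (4, 5). λ = (5 - 22)/(4 - 22) ≡ 12/11 mod 29. 11⁻¹ ≡ 8 (mod 29), so λ ≡ 9.
  x = λ² - 22 - 4 = 81 - 26 ≡ 26; y = λ·(22 - 26) - 22 ≡ 0. → (26, 0)
5P: (26, 0) + (4, 5). λ = (5 - 0)/(4 - 26) ≡ 5/7 mod 29. 7⁻¹ ≡ 25 (mod 29), so λ ≡ 9.
  x = λ² - 26 - 4 = 81 - 30 ≡ 22; y = λ·(26 - 22) - 0 ≡ 7. → (22, 7)
6P: (22, 7) + (4, 5). λ = (5 - 7)/(4 - 22) ≡ 27/11 mod 29. 11⁻¹ ≡ 8 (mod 29), so λ ≡ 13.
  x = λ² - 22 - 4 = 169 - 26 ≡ 27; y = λ·(22 - 27) - 7 ≡ 15. → (27, 15)
7P: (27, 15) + (4, 5). λ = (5 - 15)/(4 - 27) ≡ 19/6 mod 29. 6⁻¹ ≡ 5 (mod 29) since 6·5 = 30 ≡ 1, so λ ≡ 8.
  x = λ² - 27 - 4 = 64 - 31 ≡ 4; y = λ·(27 - 4) - 15 ≡ 24. → (4, 24)
8P: (4, 24) + (4, 5): same x and y₁ ≡ -y₂, so the sum is O.
8P = O, so the order is 8.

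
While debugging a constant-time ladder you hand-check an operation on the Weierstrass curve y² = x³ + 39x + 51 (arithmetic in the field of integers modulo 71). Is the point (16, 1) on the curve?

no

y² = 1² ≡ 1; x³ + 39x + 51 = 4771 ≡ 14 (mod 71). 1 ≠ 14.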